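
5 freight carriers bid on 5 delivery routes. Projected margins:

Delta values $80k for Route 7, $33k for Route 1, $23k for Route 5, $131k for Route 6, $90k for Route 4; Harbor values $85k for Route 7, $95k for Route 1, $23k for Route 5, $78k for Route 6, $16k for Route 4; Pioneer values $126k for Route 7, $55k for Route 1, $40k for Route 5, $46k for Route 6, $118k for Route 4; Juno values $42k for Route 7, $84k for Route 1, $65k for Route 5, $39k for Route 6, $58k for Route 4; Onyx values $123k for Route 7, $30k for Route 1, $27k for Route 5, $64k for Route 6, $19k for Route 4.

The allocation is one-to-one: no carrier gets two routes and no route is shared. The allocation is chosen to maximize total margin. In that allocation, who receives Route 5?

Juno receives Route 5.

Optimal: Delta→Route 6 ($131k), Harbor→Route 1 ($95k), Pioneer→Route 4 ($118k), Juno→Route 5 ($65k), Onyx→Route 7 ($123k) — total 131+95+118+65+123 = $532k.
Next-best assignment: Delta→Route 6, Harbor→Route 5, Pioneer→Route 4, Juno→Route 1, Onyx→Route 7 = $479k.
Every other assignment is strictly worse.
Juno's own top route is Route 1 ($84k), but forcing Juno→Route 1 and reassigning the rest optimally gives only $479k — worse by 53.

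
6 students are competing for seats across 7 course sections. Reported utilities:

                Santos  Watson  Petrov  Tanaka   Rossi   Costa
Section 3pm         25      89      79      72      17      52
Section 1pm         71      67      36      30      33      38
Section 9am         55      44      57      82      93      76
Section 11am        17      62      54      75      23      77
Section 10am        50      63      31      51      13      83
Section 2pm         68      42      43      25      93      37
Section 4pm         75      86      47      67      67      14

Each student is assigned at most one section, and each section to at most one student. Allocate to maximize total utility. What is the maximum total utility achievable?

Maximum total: 494 points

Optimal: Santos→Section 1pm (71 points), Watson→Section 4pm (86 points), Petrov→Section 3pm (79 points), Tanaka→Section 9am (82 points), Rossi→Section 2pm (93 points), Costa→Section 10am (83 points) — total 71+86+79+82+93+83 = 494 points.
Row-greedy (each student in turn takes its best remaining section) gives 472 points, worse by 22.
Next-best assignment: Santos→Section 1pm, Watson→Section 4pm, Petrov→Section 3pm, Tanaka→Section 9am, Rossi→Section 2pm, Costa→Section 11am = 488 points.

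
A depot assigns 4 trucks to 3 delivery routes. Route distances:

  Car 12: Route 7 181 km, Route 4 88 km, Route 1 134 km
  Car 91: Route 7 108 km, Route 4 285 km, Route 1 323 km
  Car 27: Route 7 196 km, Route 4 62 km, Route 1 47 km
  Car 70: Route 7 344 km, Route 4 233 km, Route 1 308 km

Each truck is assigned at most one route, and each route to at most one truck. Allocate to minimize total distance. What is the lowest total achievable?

Optimal: Car 91→Route 7 (108 km), Car 12→Route 4 (88 km), Car 27→Route 1 (47 km) — total 108+88+47 = 243 km.
Column-greedy (each route in turn goes to its cheapest remaining truck) gives 304 km, worse by 61.
Next-best assignment: Car 91→Route 7, Car 27→Route 4, Car 12→Route 1 = 304 km.
Checked against all permutations: 243 km is optimal.

Minimum total: 243 km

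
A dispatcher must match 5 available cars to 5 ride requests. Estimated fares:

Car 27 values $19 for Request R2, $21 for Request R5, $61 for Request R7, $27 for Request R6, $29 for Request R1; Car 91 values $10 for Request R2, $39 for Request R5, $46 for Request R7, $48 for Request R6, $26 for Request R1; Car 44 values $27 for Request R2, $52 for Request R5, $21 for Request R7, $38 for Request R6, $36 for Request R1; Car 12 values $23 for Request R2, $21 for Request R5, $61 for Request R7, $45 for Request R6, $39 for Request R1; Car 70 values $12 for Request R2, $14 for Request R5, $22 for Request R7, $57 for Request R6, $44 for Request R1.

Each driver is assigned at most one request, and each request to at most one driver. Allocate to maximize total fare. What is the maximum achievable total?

Treat this as an assignment problem: match each driver to one request.
Optimal: Car 27→Request R7 ($61), Car 91→Request R6 ($48), Car 44→Request R5 ($52), Car 12→Request R2 ($23), Car 70→Request R1 ($44) — total 61+48+52+23+44 = $228.
Max-entry greedy (repeatedly take the single best remaining cell) gives $219, worse by 9.
Next-best assignment: Car 27→Request R2, Car 91→Request R6, Car 44→Request R5, Car 12→Request R7, Car 70→Request R1 = $224.

Maximum total: $228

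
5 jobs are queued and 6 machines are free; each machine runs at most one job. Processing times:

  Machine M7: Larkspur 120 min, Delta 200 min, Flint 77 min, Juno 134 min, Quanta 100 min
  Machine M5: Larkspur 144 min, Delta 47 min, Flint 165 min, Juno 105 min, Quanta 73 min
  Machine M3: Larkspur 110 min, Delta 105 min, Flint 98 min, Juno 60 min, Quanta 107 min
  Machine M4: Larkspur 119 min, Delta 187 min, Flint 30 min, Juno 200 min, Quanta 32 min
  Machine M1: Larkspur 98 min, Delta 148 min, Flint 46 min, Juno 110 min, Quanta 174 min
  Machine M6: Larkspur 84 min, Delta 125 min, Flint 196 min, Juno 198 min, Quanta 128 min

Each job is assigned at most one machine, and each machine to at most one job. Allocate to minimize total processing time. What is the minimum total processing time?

Optimal: Larkspur→Machine M6 (84 min), Delta→Machine M5 (47 min), Flint→Machine M1 (46 min), Juno→Machine M3 (60 min), Quanta→Machine M4 (32 min) — total 84+47+46+60+32 = 269 min.
Column-greedy (each machine in turn goes to its cheapest remaining job) gives 314 min, worse by 45.
Next-best assignment: Larkspur→Machine M6, Delta→Machine M5, Flint→Machine M7, Juno→Machine M3, Quanta→Machine M4 = 300 min.
Swapping Delta↔Flint (Delta→Machine M1 148 min, Flint→Machine M5 165 min) adds 220.
Every other assignment is strictly worse.

Minimum total: 269 min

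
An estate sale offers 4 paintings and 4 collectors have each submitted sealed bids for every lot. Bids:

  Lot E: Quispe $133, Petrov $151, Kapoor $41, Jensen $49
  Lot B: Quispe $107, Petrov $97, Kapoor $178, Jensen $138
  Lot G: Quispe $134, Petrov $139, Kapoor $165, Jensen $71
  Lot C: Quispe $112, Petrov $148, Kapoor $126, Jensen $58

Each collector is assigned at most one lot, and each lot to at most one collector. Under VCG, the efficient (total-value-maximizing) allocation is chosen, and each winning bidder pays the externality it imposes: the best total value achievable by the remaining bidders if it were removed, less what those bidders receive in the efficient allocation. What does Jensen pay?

Jensen pays $17.

Efficient allocation: Quispe→Lot E ($133), Petrov→Lot C ($148), Kapoor→Lot G ($165), Jensen→Lot B ($138); total welfare W = $584.
Jensen receives Lot B at value $138, so the others get W − 138 = $446.
Without Jensen: best allocation of the remaining 3 bidders over all 4 lots is Quispe→Lot G ($134), Petrov→Lot E ($151), Kapoor→Lot B ($178), total $463.
VCG payment = (others' best without Jensen) − (others' welfare with Jensen) = 463 − 446 = $17.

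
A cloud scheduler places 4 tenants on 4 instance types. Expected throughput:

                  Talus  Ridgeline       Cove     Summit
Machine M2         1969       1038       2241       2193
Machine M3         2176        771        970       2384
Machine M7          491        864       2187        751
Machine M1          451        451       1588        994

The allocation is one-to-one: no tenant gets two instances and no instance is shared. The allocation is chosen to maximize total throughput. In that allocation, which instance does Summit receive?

Optimal: Talus→Machine M3 (2176 ops/s), Ridgeline→Machine M1 (451 ops/s), Cove→Machine M7 (2187 ops/s), Summit→Machine M2 (2193 ops/s) — total 2176+451+2187+2193 = 7007 ops/s.
Row-greedy (each tenant in turn takes its best remaining instance) gives 6395 ops/s, worse by 612.
Next-best assignment: Talus→Machine M2, Ridgeline→Machine M1, Cove→Machine M7, Summit→Machine M3 = 6991 ops/s.
Every other assignment is strictly worse.
Summit's own top instance is Machine M3 (2384 ops/s), but forcing Summit→Machine M3 and reassigning the rest optimally gives only 6991 ops/s — worse by 16.

Summit receives Machine M2.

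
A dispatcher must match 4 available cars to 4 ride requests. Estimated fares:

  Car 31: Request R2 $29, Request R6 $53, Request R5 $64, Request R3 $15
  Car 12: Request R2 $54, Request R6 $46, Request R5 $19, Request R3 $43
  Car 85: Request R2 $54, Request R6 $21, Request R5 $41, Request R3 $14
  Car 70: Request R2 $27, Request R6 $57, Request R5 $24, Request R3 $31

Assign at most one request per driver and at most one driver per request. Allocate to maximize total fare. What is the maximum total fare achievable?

This is the linear assignment problem.
Optimal: Car 31→Request R5 ($64), Car 12→Request R3 ($43), Car 85→Request R2 ($54), Car 70→Request R6 ($57) — total 64+43+54+57 = $218.
Column-greedy (each request in turn goes to its best remaining driver) gives $189, worse by 29.
Next-best assignment: Car 31→Request R5, Car 12→Request R6, Car 85→Request R2, Car 70→Request R3 = $195.

Maximum total: $218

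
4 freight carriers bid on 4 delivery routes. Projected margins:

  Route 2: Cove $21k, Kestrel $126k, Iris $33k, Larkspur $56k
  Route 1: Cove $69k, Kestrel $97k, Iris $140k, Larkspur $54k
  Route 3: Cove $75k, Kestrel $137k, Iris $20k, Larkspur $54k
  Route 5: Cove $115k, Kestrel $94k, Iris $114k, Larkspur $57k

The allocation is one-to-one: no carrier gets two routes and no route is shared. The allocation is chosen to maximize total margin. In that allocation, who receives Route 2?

This is a one-to-one assignment (maximum-weight bipartite matching).
Optimal: Cove→Route 5 ($115k), Kestrel→Route 3 ($137k), Iris→Route 1 ($140k), Larkspur→Route 2 ($56k) — total 115+137+140+56 = $448k.
Column-greedy (each route in turn goes to its best remaining carrier) gives $398k, worse by 50.
Swapping Kestrel↔Larkspur (Kestrel→Route 2 $126k, Larkspur→Route 3 $54k) loses 13.
Larkspur's own top route is Route 5 ($57k), but forcing Larkspur→Route 5 and reassigning the rest optimally gives only $398k — worse by 50.

Larkspur receives Route 2.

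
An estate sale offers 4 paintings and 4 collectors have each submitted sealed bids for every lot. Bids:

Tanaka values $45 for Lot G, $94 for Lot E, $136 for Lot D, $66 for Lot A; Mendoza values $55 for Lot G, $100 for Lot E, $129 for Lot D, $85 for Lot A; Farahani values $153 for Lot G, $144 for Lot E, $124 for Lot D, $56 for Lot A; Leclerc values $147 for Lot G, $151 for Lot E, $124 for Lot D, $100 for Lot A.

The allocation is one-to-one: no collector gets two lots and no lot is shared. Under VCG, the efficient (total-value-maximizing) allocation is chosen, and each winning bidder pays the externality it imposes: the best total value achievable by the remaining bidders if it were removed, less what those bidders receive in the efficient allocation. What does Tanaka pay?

Efficient allocation: Tanaka→Lot D ($136), Mendoza→Lot A ($85), Farahani→Lot G ($153), Leclerc→Lot E ($151); total welfare W = $525.
Tanaka receives Lot D at value $136, so the others get W − 136 = $389.
Without Tanaka: best allocation of the remaining 3 bidders over all 4 lots is Mendoza→Lot D ($129), Farahani→Lot G ($153), Leclerc→Lot E ($151), total $433.
VCG payment = (others' best without Tanaka) − (others' welfare with Tanaka) = 433 − 389 = $44.

Tanaka pays $44.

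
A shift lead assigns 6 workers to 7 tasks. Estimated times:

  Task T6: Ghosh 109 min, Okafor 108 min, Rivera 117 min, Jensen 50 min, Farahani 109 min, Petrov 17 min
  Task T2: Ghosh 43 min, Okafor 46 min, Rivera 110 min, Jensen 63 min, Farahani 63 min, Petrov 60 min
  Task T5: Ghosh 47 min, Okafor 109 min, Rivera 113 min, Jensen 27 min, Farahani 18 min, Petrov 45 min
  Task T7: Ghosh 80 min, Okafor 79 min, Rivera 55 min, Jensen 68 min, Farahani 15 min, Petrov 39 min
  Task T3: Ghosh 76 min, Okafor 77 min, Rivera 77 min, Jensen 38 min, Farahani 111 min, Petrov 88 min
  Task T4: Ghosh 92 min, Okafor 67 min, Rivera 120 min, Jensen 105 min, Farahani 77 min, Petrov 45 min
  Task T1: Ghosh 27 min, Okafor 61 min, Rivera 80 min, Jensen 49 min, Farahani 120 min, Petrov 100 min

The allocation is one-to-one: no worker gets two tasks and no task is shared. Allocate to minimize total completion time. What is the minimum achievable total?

Treat this as an assignment problem: match each worker to one task.
Optimal: Ghosh→Task T1 (27 min), Okafor→Task T2 (46 min), Rivera→Task T7 (55 min), Jensen→Task T3 (38 min), Farahani→Task T5 (18 min), Petrov→Task T6 (17 min) — total 27+46+55+38+18+17 = 201 min.
Row-greedy (each worker in turn takes its cheapest remaining task) gives 249 min, worse by 48.
Every other assignment is strictly worse.

Minimum total: 201 min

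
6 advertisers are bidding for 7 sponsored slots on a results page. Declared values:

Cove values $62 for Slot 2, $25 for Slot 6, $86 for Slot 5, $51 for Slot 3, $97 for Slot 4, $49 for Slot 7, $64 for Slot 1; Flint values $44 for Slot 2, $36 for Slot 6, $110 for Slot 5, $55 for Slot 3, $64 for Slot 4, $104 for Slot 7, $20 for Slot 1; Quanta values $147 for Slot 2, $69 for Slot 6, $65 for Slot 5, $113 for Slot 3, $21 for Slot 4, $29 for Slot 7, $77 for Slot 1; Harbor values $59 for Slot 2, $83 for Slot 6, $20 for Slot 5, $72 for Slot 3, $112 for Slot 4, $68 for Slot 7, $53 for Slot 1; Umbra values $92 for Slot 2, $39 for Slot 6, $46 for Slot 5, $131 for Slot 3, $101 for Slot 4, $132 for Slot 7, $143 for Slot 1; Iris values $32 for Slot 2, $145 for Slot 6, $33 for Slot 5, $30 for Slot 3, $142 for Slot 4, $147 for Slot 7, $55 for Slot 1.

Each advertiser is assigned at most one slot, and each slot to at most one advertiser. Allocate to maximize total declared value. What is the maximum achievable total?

This is a one-to-one assignment (maximum-weight bipartite matching).
Optimal: Cove→Slot 5 ($86), Flint→Slot 7 ($104), Quanta→Slot 2 ($147), Harbor→Slot 4 ($112), Umbra→Slot 1 ($143), Iris→Slot 6 ($145) — total 86+104+147+112+143+145 = $737.
Max-entry greedy (repeatedly take the single best remaining cell) gives $710, worse by 27.
Next-best assignment: Cove→Slot 4, Flint→Slot 5, Quanta→Slot 2, Harbor→Slot 6, Umbra→Slot 1, Iris→Slot 7 = $727.
Swapping Quanta↔Umbra (Quanta→Slot 1 $77, Umbra→Slot 2 $92) loses 121.

Maximum total: $737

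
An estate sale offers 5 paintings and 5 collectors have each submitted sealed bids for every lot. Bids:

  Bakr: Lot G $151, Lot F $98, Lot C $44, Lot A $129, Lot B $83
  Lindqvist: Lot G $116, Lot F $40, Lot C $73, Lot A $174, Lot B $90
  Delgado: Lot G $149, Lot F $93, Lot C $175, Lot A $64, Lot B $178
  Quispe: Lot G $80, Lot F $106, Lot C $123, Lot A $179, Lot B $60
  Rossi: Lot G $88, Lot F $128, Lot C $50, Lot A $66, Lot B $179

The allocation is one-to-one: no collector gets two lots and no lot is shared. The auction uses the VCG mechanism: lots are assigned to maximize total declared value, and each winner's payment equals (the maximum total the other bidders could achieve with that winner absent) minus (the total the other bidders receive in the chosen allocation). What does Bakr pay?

Efficient allocation: Bakr→Lot G ($151), Lindqvist→Lot A ($174), Delgado→Lot C ($175), Quispe→Lot F ($106), Rossi→Lot B ($179); total welfare W = $785.
Bakr receives Lot G at value $151, so the others get W − 151 = $634.
Without Bakr: best allocation of the remaining 4 bidders over all 5 lots is Lindqvist→Lot G ($116), Delgado→Lot C ($175), Quispe→Lot A ($179), Rossi→Lot B ($179), total $649.
VCG payment = (others' best without Bakr) − (others' welfare with Bakr) = 649 − 634 = $15.

Bakr pays $15.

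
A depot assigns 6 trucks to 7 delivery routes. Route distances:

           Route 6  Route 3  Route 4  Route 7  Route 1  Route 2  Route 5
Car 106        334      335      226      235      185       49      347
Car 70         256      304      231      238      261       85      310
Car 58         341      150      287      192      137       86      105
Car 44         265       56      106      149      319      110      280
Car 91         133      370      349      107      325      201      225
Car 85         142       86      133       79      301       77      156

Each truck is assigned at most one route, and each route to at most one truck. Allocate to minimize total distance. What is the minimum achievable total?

Min total: 643 km

Optimal: Car 106→Route 1 (185 km), Car 70→Route 2 (85 km), Car 58→Route 5 (105 km), Car 44→Route 3 (56 km), Car 91→Route 6 (133 km), Car 85→Route 7 (79 km) — total 185+85+105+56+133+79 = 643 km.
Column-greedy (each route in turn goes to its cheapest remaining truck) gives 784 km, worse by 141.
Next-best assignment: Car 106→Route 2, Car 70→Route 4, Car 58→Route 5, Car 44→Route 3, Car 91→Route 6, Car 85→Route 7 = 653 km.
Checked against all permutations: 643 km is optimal.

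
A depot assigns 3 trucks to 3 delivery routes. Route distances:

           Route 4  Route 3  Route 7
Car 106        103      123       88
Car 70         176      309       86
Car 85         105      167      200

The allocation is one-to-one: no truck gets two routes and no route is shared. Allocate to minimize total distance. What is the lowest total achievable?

This is the linear assignment problem.
Optimal: Car 106→Route 3 (123 km), Car 70→Route 7 (86 km), Car 85→Route 4 (105 km) — total 123+86+105 = 314 km.
Column-greedy (each route in turn goes to its cheapest remaining truck) gives 356 km, worse by 42.

Min total: 314 km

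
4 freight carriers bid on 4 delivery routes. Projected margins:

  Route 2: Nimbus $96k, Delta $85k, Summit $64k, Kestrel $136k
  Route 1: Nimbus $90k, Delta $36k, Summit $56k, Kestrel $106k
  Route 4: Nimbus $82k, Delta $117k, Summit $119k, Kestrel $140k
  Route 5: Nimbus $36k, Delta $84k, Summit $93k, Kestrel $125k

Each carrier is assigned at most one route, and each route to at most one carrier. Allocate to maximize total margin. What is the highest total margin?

Max total: $436k

Optimal: Nimbus→Route 1 ($90k), Delta→Route 4 ($117k), Summit→Route 5 ($93k), Kestrel→Route 2 ($136k) — total 90+117+93+136 = $436k.
Column-greedy (each route in turn goes to its best remaining carrier) gives $429k, worse by 7.
Next-best assignment: Nimbus→Route 1, Delta→Route 5, Summit→Route 4, Kestrel→Route 2 = $429k.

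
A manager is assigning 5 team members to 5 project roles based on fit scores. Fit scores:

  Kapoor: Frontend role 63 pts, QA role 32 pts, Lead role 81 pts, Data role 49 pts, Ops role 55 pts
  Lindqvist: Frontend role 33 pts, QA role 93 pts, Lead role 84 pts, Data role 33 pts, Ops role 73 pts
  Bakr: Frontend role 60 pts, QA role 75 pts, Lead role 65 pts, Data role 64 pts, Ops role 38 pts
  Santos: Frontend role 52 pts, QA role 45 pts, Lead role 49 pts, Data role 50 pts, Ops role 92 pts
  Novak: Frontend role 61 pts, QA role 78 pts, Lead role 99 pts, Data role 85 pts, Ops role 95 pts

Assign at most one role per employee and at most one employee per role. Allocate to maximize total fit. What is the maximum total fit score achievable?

This is a one-to-one assignment (maximum-weight bipartite matching).
Optimal: Kapoor→Frontend role (63 pts), Lindqvist→QA role (93 pts), Bakr→Data role (64 pts), Santos→Ops role (92 pts), Novak→Lead role (99 pts) — total 63+93+64+92+99 = 411 pts.
Row-greedy (each employee in turn takes its best remaining role) gives 391 pts, worse by 20.
Swapping Lindqvist↔Santos (Lindqvist→Ops role 73 pts, Santos→QA role 45 pts) loses 67.
Checked against all permutations: 411 pts is optimal.

Max total: 411 pts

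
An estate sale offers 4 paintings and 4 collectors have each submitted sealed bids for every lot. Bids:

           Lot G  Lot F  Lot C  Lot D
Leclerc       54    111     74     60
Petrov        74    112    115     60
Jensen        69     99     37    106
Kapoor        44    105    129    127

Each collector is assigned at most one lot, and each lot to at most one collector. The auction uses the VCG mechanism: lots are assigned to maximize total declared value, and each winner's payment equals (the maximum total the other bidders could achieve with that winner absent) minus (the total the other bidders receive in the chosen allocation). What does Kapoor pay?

Kapoor pays $37.

Efficient allocation: Leclerc→Lot F ($111), Petrov→Lot C ($115), Jensen→Lot G ($69), Kapoor→Lot D ($127); total welfare W = $422.
Kapoor receives Lot D at value $127, so the others get W − 127 = $295.
Without Kapoor: best allocation of the remaining 3 bidders over all 4 lots is Leclerc→Lot F ($111), Petrov→Lot C ($115), Jensen→Lot D ($106), total $332.
VCG payment = (others' best without Kapoor) − (others' welfare with Kapoor) = 332 − 295 = $37.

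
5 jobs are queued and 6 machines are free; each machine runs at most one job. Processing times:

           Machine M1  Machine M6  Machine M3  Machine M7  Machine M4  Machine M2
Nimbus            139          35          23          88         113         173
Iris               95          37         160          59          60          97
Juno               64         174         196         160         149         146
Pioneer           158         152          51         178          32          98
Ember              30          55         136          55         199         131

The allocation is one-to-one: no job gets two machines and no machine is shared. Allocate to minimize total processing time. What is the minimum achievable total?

Min total: 211 min

This is a one-to-one assignment (minimum-cost bipartite matching).
Optimal: Nimbus→Machine M3 (23 min), Iris→Machine M6 (37 min), Juno→Machine M1 (64 min), Pioneer→Machine M4 (32 min), Ember→Machine M7 (55 min) — total 23+37+64+32+55 = 211 min.
Min-entry greedy (repeatedly take the single cheapest remaining cell) gives 268 min, worse by 57.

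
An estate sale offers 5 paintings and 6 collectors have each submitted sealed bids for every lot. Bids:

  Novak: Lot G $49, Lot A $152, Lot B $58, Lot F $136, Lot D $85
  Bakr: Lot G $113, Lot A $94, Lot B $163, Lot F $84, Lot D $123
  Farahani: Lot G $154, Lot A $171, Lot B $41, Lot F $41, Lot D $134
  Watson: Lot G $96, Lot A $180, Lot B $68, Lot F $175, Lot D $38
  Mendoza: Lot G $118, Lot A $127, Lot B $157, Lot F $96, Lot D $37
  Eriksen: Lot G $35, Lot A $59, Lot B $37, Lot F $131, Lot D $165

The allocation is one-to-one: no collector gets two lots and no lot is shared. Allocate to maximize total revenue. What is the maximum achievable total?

Optimal: Farahani→Lot G ($154), Novak→Lot A ($152), Bakr→Lot B ($163), Watson→Lot F ($175), Eriksen→Lot D ($165) — total 154+152+163+175+165 = $809.
Max-entry greedy (repeatedly take the single best remaining cell) gives $798, worse by 11.
Next-best assignment: Farahani→Lot G, Novak→Lot A, Mendoza→Lot B, Watson→Lot F, Eriksen→Lot D = $803.
Checked against all permutations: $809 is optimal.

Maximum total: $809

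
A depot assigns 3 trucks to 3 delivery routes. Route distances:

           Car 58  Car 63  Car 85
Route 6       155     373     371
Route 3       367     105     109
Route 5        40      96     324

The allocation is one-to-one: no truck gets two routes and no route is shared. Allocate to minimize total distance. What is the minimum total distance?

Optimal: Car 58→Route 6 (155 km), Car 63→Route 5 (96 km), Car 85→Route 3 (109 km) — total 155+96+109 = 360 km.
Next-best assignment: Car 58→Route 5, Car 63→Route 3, Car 85→Route 6 = 516 km.
Every other assignment is strictly worse.

Minimum total: 360 km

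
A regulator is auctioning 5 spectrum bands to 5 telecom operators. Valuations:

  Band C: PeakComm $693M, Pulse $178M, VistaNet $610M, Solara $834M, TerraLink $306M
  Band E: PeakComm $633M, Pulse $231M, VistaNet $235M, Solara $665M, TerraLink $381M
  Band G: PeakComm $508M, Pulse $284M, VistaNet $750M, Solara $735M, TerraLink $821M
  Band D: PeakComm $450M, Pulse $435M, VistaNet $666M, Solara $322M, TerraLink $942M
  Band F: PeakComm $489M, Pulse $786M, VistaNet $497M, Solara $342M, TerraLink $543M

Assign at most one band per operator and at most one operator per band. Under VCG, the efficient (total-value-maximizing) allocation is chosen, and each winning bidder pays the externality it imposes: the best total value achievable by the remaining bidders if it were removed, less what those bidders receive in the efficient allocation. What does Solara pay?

Solara pays $60M.

Efficient allocation: PeakComm→Band E ($633M), Pulse→Band F ($786M), VistaNet→Band G ($750M), Solara→Band C ($834M), TerraLink→Band D ($942M); total welfare W = $3945M.
Solara receives Band C at value $834M, so the others get W − 834 = $3111M.
Without Solara: best allocation of the remaining 4 bidders over all 5 bands is PeakComm→Band C ($693M), Pulse→Band F ($786M), VistaNet→Band G ($750M), TerraLink→Band D ($942M), total $3171M.
VCG payment = (others' best without Solara) − (others' welfare with Solara) = 3171 − 3111 = $60M.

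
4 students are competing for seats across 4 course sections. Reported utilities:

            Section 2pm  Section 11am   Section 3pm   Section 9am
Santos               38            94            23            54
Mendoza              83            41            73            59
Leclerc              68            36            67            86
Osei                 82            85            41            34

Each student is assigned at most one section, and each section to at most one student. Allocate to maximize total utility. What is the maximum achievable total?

Maximum total: 335 points

Treat this as an assignment problem: match each student to one section.
Optimal: Santos→Section 11am (94 points), Mendoza→Section 3pm (73 points), Leclerc→Section 9am (86 points), Osei→Section 2pm (82 points) — total 94+73+86+82 = 335 points.
Next-best assignment: Santos→Section 11am, Mendoza→Section 2pm, Leclerc→Section 9am, Osei→Section 3pm = 304 points.
Swapping Osei↔Leclerc (Osei→Section 9am 34 points, Leclerc→Section 2pm 68 points) loses 66.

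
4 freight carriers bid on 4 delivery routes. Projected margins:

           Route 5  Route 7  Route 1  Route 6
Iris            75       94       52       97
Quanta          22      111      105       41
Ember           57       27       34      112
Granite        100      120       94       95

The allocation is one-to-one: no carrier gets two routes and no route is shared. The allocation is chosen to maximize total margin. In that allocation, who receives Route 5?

Optimal: Iris→Route 5 ($75k), Quanta→Route 1 ($105k), Ember→Route 6 ($112k), Granite→Route 7 ($120k) — total 75+105+112+120 = $412k.
Row-greedy (each carrier in turn takes its best remaining route) gives $359k, worse by 53.
Swapping Granite↔Iris (Granite→Route 5 $100k, Iris→Route 7 $94k) loses 1.
Iris's own top route is Route 6 ($97k), but forcing Iris→Route 6 and reassigning the rest optimally gives only $379k — worse by 33.

Iris receives Route 5.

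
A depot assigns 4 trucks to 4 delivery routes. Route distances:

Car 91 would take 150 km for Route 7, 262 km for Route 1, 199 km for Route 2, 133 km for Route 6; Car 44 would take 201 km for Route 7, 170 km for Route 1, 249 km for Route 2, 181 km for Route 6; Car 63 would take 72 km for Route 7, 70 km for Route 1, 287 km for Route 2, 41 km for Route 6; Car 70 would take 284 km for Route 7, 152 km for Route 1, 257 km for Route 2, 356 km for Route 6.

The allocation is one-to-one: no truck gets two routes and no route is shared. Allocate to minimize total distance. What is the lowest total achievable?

Minimum total: 592 km

Treat this as an assignment problem: match each truck to one route.
Optimal: Car 91→Route 7 (150 km), Car 44→Route 2 (249 km), Car 63→Route 6 (41 km), Car 70→Route 1 (152 km) — total 150+249+41+152 = 592 km.
Column-greedy (each route in turn goes to its cheapest remaining truck) gives 604 km, worse by 12.
Next-best assignment: Car 91→Route 2, Car 44→Route 7, Car 63→Route 6, Car 70→Route 1 = 593 km.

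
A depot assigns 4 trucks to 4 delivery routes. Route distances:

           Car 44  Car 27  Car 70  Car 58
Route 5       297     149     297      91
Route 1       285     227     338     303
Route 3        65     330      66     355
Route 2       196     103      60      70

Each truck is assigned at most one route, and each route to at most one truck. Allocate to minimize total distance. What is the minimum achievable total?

Minimum total: 443 km

This is a one-to-one assignment (minimum-cost bipartite matching).
Optimal: Car 44→Route 3 (65 km), Car 27→Route 1 (227 km), Car 70→Route 2 (60 km), Car 58→Route 5 (91 km) — total 65+227+60+91 = 443 km.
Row-greedy (each truck in turn takes its cheapest remaining route) gives 768 km, worse by 325.
Next-best assignment: Car 44→Route 1, Car 27→Route 2, Car 70→Route 3, Car 58→Route 5 = 545 km.
No other one-to-one assignment undercuts 443 km.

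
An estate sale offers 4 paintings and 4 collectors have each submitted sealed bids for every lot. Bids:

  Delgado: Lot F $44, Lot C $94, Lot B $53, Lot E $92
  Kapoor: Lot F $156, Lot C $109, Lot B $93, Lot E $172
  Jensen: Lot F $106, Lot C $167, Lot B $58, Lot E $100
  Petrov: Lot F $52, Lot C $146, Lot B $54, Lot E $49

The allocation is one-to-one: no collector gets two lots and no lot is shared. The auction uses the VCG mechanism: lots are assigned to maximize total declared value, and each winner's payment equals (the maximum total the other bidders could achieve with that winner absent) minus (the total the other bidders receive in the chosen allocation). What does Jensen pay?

Jensen pays $23.

Efficient allocation: Delgado→Lot B ($53), Kapoor→Lot E ($172), Jensen→Lot F ($106), Petrov→Lot C ($146); total welfare W = $477.
Jensen receives Lot F at value $106, so the others get W − 106 = $371.
Without Jensen: best allocation of the remaining 3 bidders over all 4 lots is Delgado→Lot E ($92), Kapoor→Lot F ($156), Petrov→Lot C ($146), total $394.
VCG payment = (others' best without Jensen) − (others' welfare with Jensen) = 394 − 371 = $23.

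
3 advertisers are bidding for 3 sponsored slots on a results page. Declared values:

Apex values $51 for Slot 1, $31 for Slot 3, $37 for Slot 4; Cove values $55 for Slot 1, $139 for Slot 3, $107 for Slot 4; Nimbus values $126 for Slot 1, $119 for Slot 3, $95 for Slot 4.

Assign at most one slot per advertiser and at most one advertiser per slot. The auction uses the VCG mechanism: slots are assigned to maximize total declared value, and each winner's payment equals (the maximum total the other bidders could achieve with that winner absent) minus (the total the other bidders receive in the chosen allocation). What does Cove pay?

Cove pays $7.

Efficient allocation: Apex→Slot 4 ($37), Cove→Slot 3 ($139), Nimbus→Slot 1 ($126); total welfare W = $302.
Cove receives Slot 3 at value $139, so the others get W − 139 = $163.
Without Cove: best allocation of the remaining 2 bidders over all 3 slots is Apex→Slot 1 ($51), Nimbus→Slot 3 ($119), total $170.
VCG payment = (others' best without Cove) − (others' welfare with Cove) = 170 − 163 = $7.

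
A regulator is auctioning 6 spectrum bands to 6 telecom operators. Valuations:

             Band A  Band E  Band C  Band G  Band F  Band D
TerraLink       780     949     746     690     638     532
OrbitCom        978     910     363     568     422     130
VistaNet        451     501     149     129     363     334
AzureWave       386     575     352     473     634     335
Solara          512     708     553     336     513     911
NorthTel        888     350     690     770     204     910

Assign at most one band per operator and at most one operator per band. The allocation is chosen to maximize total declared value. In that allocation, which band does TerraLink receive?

TerraLink receives Band C.

Optimal: TerraLink→Band C ($746M), OrbitCom→Band A ($978M), VistaNet→Band E ($501M), AzureWave→Band F ($634M), Solara→Band D ($911M), NorthTel→Band G ($770M) — total 746+978+501+634+911+770 = $4540M.
Row-greedy (each operator in turn takes its best remaining band) gives $4364M, worse by 176.
Next-best assignment: TerraLink→Band C, OrbitCom→Band E, VistaNet→Band A, AzureWave→Band F, Solara→Band D, NorthTel→Band G = $4422M.
Every other assignment is strictly worse.
TerraLink's own top band is Band E ($949M), but forcing TerraLink→Band E and reassigning the rest optimally gives only $4391M — worse by 149.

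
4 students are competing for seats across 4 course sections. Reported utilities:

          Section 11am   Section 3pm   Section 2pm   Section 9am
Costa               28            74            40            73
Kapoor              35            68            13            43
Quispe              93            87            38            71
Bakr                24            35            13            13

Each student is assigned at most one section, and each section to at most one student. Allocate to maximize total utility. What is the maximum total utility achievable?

Max total: 247 points

This is a one-to-one assignment (maximum-weight bipartite matching).
Optimal: Costa→Section 9am (73 points), Kapoor→Section 3pm (68 points), Quispe→Section 11am (93 points), Bakr→Section 2pm (13 points) — total 73+68+93+13 = 247 points.
Column-greedy (each section in turn goes to its best remaining student) gives 193 points, worse by 54.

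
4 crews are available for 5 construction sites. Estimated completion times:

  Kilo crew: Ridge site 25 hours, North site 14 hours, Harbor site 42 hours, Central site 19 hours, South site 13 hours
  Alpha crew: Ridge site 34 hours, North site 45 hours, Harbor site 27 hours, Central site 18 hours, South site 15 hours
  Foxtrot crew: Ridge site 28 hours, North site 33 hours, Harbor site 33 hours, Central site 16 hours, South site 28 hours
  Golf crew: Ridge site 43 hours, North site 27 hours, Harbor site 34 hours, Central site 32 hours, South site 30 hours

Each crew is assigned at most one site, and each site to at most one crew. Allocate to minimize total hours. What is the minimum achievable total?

Minimum total: 79 hours

Optimal: Kilo crew→North site (14 hours), Alpha crew→South site (15 hours), Foxtrot crew→Central site (16 hours), Golf crew→Harbor site (34 hours) — total 14+15+16+34 = 79 hours.
Column-greedy (each site in turn goes to its cheapest remaining crew) gives 95 hours, worse by 16.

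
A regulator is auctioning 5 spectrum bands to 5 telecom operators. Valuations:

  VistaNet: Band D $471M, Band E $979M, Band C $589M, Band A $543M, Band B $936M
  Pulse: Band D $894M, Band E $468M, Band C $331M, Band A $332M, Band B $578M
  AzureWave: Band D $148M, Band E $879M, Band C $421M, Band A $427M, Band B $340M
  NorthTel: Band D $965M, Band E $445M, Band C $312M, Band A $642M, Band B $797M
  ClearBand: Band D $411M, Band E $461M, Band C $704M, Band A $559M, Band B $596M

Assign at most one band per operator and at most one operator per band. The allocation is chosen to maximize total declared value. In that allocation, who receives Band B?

VistaNet receives Band B.

Optimal: VistaNet→Band B ($936M), Pulse→Band D ($894M), AzureWave→Band E ($879M), NorthTel→Band A ($642M), ClearBand→Band C ($704M) — total 936+894+879+642+704 = $4055M.
Max-entry greedy (repeatedly take the single best remaining cell) gives $3653M, worse by 402.
VistaNet's own top band is Band E ($979M), but forcing VistaNet→Band E and reassigning the rest optimally gives only $3801M — worse by 254.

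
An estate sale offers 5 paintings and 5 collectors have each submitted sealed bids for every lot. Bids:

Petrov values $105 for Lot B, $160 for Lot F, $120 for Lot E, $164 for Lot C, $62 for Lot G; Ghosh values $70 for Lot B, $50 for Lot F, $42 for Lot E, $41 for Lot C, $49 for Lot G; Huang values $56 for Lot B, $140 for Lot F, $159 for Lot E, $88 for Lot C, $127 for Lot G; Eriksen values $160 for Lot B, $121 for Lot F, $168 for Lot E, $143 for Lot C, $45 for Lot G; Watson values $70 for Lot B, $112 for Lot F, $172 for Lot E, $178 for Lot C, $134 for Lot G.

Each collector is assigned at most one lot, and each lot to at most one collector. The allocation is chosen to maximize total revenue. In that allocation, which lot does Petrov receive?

Optimal: Petrov→Lot F ($160), Ghosh→Lot G ($49), Huang→Lot E ($159), Eriksen→Lot B ($160), Watson→Lot C ($178) — total 160+49+159+160+178 = $706.
Row-greedy (each collector in turn takes its best remaining lot) gives $648, worse by 58.
Every other assignment is strictly worse.
Petrov's own top lot is Lot C ($164), but forcing Petrov→Lot C and reassigning the rest optimally gives only $685 — worse by 21.

Petrov receives Lot F.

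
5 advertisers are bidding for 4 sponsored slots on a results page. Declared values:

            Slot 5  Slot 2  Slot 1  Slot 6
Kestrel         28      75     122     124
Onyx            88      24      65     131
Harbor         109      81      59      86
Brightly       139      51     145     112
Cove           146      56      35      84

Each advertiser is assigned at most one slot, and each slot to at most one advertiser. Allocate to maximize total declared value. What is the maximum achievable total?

This is the linear assignment problem.
Optimal: Cove→Slot 5 ($146), Harbor→Slot 2 ($81), Brightly→Slot 1 ($145), Onyx→Slot 6 ($131) — total 146+81+145+131 = $503.
Row-greedy (each advertiser in turn takes its best remaining slot) gives $438, worse by 65.
No other one-to-one assignment exceeds $503.

Maximum total: $503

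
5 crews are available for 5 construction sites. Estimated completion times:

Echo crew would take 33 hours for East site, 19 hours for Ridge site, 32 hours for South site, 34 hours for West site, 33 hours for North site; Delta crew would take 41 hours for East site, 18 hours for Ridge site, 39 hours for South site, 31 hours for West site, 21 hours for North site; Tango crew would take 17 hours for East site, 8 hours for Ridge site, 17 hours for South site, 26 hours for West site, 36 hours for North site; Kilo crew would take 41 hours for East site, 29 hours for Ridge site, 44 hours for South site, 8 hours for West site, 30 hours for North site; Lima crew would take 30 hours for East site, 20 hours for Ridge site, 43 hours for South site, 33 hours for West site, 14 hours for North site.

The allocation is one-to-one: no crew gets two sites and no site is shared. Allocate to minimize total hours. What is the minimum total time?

Minimum total: 89 hours

Optimal: Echo crew→South site (32 hours), Delta crew→Ridge site (18 hours), Tango crew→East site (17 hours), Kilo crew→West site (8 hours), Lima crew→North site (14 hours) — total 32+18+17+8+14 = 89 hours.
Row-greedy (each crew in turn takes its cheapest remaining site) gives 108 hours, worse by 19.
Swapping Lima crew↔Echo crew (Lima crew→South site 43 hours, Echo crew→North site 33 hours) adds 30.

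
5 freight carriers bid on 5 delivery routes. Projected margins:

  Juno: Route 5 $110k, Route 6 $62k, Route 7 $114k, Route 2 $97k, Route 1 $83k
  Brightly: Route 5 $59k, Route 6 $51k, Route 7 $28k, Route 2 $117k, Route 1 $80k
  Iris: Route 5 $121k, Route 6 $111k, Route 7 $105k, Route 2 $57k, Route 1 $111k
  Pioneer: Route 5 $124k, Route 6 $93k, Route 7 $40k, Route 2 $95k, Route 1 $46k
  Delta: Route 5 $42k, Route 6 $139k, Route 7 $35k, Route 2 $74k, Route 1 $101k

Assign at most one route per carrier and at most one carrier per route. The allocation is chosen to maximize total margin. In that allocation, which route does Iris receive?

This is a one-to-one assignment (maximum-weight bipartite matching).
Optimal: Juno→Route 7 ($114k), Brightly→Route 2 ($117k), Iris→Route 1 ($111k), Pioneer→Route 5 ($124k), Delta→Route 6 ($139k) — total 114+117+111+124+139 = $605k.
Next-best assignment: Juno→Route 1, Brightly→Route 2, Iris→Route 7, Pioneer→Route 5, Delta→Route 6 = $568k.
Swapping Juno↔Iris (Juno→Route 1 $83k, Iris→Route 7 $105k) loses 37.
Checked against all permutations: $605k is optimal.
Iris's own top route is Route 5 ($121k), but forcing Iris→Route 5 and reassigning the rest optimally gives only $549k — worse by 56.

Iris receives Route 1.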